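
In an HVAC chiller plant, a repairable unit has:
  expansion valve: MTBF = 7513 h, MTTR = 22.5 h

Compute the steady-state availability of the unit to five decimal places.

A(expansion valve) = MTBF/(MTBF+MTTR) = 7513/(7513+22.5) = 0.99701

0.99701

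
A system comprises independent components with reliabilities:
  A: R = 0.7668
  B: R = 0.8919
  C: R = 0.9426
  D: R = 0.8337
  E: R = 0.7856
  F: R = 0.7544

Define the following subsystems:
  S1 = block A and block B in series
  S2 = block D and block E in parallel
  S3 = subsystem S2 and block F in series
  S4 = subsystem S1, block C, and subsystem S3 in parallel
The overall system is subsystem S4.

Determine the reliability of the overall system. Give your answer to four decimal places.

Series (A and B): 0.766800 × 0.891900 = 0.683909
Parallel (D and E): 1 − (1 − 0.833700)(1 − 0.785600) = 0.964345
Series ([0.964345] and F): 0.964345 × 0.754400 = 0.727502
Parallel ([0.683909], C, and [0.727502]): 1 − (1 − 0.683909)(1 − 0.942600)(1 − 0.727502) = 0.9951

0.9951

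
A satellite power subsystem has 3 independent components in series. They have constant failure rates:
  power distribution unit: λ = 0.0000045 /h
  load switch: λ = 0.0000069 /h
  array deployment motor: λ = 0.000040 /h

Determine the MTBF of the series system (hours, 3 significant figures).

Series of exponential components: λ_sys = Σ λ_i
λ_sys = 0.0000045 + 0.0000069 + 0.000040 = 5.1400e-05 /h
MTBF = 1 / λ_sys = 19500 h

19500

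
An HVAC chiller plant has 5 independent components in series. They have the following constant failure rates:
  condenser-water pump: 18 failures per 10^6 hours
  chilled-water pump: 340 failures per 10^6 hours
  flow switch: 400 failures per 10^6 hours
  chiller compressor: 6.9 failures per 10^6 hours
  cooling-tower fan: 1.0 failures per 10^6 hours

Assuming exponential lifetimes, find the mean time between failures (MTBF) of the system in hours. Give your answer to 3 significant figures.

1310

Series of exponential components: λ_sys = Σ λ_i
λ_sys = 0.000018 + 0.00034 + 0.00040 + 0.0000069 + 0.0000010 = 7.6590e-04 /h
MTBF = 1 / λ_sys = 1310 h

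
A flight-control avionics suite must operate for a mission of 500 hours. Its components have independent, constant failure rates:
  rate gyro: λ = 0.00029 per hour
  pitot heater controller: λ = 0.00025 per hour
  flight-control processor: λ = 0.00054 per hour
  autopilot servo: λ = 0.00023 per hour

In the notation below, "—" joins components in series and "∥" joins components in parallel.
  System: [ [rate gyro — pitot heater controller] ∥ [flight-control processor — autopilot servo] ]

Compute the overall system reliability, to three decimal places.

R(rate gyro) = exp(−0.00029 × 500) = 0.86502
R(pitot heater controller) = exp(−0.00025 × 500) = 0.88250
R(flight-control processor) = exp(−0.00054 × 500) = 0.76338
R(autopilot servo) = exp(−0.00023 × 500) = 0.89137
Series (rate gyro and pitot heater controller): 0.86502 × 0.88250 = 0.76338
Series (flight-control processor and autopilot servo): 0.76338 × 0.89137 = 0.68045
Parallel ([0.76338] and [0.68045]): 1 − (1 − 0.76338)(1 − 0.68045) = 0.924

0.924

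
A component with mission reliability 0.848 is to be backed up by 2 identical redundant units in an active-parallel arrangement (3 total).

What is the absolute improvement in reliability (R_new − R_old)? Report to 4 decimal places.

0.1485

R_before = 0.848
R_after = 1 − (1 − 0.848)^3 = 0.9965
ΔR = 0.9965 − 0.848 = 0.1485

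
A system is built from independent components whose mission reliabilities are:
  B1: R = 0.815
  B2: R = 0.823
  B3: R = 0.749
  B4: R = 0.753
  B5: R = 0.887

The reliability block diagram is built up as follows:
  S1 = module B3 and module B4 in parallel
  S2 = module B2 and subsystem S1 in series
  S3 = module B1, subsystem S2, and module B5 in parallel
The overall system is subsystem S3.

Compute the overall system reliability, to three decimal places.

0.995

Parallel (B3 and B4): 1 − (1 − 0.74900)(1 − 0.75300) = 0.93800
Series (B2 and [0.93800]): 0.82300 × 0.93800 = 0.77197
Parallel (B1, [0.77197], and B5): 1 − (1 − 0.81500)(1 − 0.77197)(1 − 0.88700) = 0.995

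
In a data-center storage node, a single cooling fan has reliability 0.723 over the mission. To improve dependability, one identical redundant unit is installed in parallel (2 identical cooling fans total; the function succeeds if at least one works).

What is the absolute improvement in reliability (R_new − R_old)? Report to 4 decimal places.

0.2003

R_before = 0.723
R_after = 1 − (1 − 0.723)^2 = 0.9233
ΔR = 0.9233 − 0.723 = 0.2003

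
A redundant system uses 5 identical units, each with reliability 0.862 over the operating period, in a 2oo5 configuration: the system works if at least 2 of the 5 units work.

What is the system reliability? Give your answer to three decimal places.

R = Σ_{i=2}^{5} C(5,i) p^i (1−p)^{5−i} with p = 0.862
C(5,2)·0.862^2·0.138^3 = 0.01953
C(5,3)·0.862^3·0.138^2 = 0.12198
C(5,4)·0.862^4·0.138^1 = 0.38096
C(5,5)·0.862^5·0.138^0 = 0.47592
Sum = 0.998

0.998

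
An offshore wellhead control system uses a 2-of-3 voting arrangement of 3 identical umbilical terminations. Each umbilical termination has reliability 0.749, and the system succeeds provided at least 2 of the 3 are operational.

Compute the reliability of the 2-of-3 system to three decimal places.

0.843

R = Σ_{i=2}^{3} C(3,i) p^i (1−p)^{3−i} with p = 0.749
C(3,2)·0.749^2·0.251^1 = 0.42243
C(3,3)·0.749^3·0.251^0 = 0.42019
Sum = 0.843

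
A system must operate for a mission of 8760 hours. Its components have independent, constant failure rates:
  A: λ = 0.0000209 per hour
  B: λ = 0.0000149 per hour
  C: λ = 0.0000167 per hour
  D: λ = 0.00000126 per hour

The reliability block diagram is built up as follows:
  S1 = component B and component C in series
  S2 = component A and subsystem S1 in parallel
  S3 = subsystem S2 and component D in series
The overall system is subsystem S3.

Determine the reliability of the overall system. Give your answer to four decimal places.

0.9490

R(A) = exp(−0.0000209 × 8760) = 0.832698
R(B) = exp(−0.0000149 × 8760) = 0.877635
R(C) = exp(−0.0000167 × 8760) = 0.863905
R(D) = exp(−0.00000126 × 8760) = 0.989023
Series (B and C): 0.877635 × 0.863905 = 0.758193
Parallel (A and [0.758193]): 1 − (1 − 0.832698)(1 − 0.758193) = 0.959545
Series ([0.959545] and D): 0.959545 × 0.989023 = 0.9490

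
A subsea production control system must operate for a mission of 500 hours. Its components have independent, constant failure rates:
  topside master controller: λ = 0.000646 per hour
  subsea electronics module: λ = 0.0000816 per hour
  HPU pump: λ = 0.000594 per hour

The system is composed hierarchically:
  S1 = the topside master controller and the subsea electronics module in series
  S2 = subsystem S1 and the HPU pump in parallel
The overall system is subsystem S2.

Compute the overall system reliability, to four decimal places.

0.9216

R(topside master controller) = exp(−0.000646 × 500) = 0.723974
R(subsea electronics module) = exp(−0.0000816 × 500) = 0.960021
R(HPU pump) = exp(−0.000594 × 500) = 0.743044
Series (topside master controller and subsea electronics module): 0.723974 × 0.960021 = 0.695030
Parallel ([0.695030] and HPU pump): 1 − (1 − 0.695030)(1 − 0.743044) = 0.9216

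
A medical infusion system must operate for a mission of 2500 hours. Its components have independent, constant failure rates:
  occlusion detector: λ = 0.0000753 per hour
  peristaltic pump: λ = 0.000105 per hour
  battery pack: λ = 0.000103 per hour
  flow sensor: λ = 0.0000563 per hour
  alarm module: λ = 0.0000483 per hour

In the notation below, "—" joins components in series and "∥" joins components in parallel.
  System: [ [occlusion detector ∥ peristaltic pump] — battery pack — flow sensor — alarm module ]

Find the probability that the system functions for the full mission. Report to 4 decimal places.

R(occlusion detector) = exp(−0.0000753 × 2500) = 0.828408
R(peristaltic pump) = exp(−0.000105 × 2500) = 0.769126
R(battery pack) = exp(−0.000103 × 2500) = 0.772982
R(flow sensor) = exp(−0.0000563 × 2500) = 0.868706
R(alarm module) = exp(−0.0000483 × 2500) = 0.886255
Parallel (occlusion detector and peristaltic pump): 1 − (1 − 0.828408)(1 − 0.769126) = 0.960384
Series ([0.960384], battery pack, flow sensor, and alarm module): 0.960384 × 0.772982 × 0.868706 × 0.886255 = 0.5715

0.5715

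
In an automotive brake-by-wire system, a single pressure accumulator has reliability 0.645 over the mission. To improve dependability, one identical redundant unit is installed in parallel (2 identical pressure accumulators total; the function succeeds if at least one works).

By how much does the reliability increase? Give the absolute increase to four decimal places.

0.2290

R_before = 0.645
R_after = 1 − (1 − 0.645)^2 = 0.8740
ΔR = 0.8740 − 0.645 = 0.2290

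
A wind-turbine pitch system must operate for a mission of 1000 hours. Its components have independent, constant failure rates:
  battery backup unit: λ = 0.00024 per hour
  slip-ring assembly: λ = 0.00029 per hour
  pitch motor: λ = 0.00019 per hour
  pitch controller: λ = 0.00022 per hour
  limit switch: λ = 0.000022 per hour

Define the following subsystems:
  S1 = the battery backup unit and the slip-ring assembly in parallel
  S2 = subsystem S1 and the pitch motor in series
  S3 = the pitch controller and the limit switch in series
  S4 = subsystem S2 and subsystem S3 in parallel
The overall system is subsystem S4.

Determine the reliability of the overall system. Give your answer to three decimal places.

R(battery backup unit) = exp(−0.00024 × 1000) = 0.78663
R(slip-ring assembly) = exp(−0.00029 × 1000) = 0.74826
R(pitch motor) = exp(−0.00019 × 1000) = 0.82696
R(pitch controller) = exp(−0.00022 × 1000) = 0.80252
R(limit switch) = exp(−0.000022 × 1000) = 0.97824
Parallel (battery backup unit and slip-ring assembly): 1 − (1 − 0.78663)(1 − 0.74826) = 0.94629
Series ([0.94629] and pitch motor): 0.94629 × 0.82696 = 0.78254
Series (pitch controller and limit switch): 0.80252 × 0.97824 = 0.78506
Parallel ([0.78254] and [0.78506]): 1 − (1 − 0.78254)(1 − 0.78506) = 0.953

0.953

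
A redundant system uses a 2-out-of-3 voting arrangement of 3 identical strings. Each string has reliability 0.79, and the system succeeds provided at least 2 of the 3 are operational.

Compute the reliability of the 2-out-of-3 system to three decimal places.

R = Σ_{i=2}^{3} C(3,i) p^i (1−p)^{3−i} with p = 0.79
C(3,2)·0.79^2·0.21^1 = 0.39318
C(3,3)·0.79^3·0.21^0 = 0.49304
Sum = 0.886

0.886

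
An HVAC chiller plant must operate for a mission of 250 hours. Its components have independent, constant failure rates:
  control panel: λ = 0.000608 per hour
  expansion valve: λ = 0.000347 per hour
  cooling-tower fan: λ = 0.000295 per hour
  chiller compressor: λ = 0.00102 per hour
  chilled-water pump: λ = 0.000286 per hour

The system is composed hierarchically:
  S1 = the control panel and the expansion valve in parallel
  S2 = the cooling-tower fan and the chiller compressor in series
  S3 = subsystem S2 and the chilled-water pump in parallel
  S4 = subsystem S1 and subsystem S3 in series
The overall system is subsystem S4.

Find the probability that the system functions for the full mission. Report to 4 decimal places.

R(control panel) = exp(−0.000608 × 250) = 0.858988
R(expansion valve) = exp(−0.000347 × 250) = 0.916906
R(cooling-tower fan) = exp(−0.000295 × 250) = 0.928904
R(chiller compressor) = exp(−0.00102 × 250) = 0.774916
R(chilled-water pump) = exp(−0.000286 × 250) = 0.930996
Parallel (control panel and expansion valve): 1 − (1 − 0.858988)(1 − 0.916906) = 0.988283
Series (cooling-tower fan and chiller compressor): 0.928904 × 0.774916 = 0.719823
Parallel ([0.719823] and chilled-water pump): 1 − (1 − 0.719823)(1 − 0.930996) = 0.980667
Series ([0.988283] and [0.980667]): 0.988283 × 0.980667 = 0.9692

0.9692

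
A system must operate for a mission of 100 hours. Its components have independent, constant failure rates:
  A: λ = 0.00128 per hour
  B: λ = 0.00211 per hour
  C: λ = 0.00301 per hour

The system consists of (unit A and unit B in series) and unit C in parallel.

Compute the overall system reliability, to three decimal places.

0.925

R(A) = exp(−0.00128 × 100) = 0.87985
R(B) = exp(−0.00211 × 100) = 0.80977
R(C) = exp(−0.00301 × 100) = 0.74008
Series (A and B): 0.87985 × 0.80977 = 0.71248
Parallel ([0.71248] and C): 1 − (1 − 0.71248)(1 − 0.74008) = 0.925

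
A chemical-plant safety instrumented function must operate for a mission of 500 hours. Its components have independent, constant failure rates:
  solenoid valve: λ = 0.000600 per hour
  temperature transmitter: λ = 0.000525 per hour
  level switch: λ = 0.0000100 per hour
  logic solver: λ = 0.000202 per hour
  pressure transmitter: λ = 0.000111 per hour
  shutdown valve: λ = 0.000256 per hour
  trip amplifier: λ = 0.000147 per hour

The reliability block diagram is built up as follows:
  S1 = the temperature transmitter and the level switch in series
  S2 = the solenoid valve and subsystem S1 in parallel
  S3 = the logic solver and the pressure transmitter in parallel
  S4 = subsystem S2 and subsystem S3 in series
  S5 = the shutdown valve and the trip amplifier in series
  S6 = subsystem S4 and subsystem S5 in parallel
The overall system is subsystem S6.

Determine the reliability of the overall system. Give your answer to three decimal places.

0.988

R(solenoid valve) = exp(−0.000600 × 500) = 0.74082
R(temperature transmitter) = exp(−0.000525 × 500) = 0.76913
R(level switch) = exp(−0.0000100 × 500) = 0.99501
R(logic solver) = exp(−0.000202 × 500) = 0.90393
R(pressure transmitter) = exp(−0.000111 × 500) = 0.94601
R(shutdown valve) = exp(−0.000256 × 500) = 0.87985
R(trip amplifier) = exp(−0.000147 × 500) = 0.92914
Series (temperature transmitter and level switch): 0.76913 × 0.99501 = 0.76529
Parallel (solenoid valve and [0.76529]): 1 − (1 − 0.74082)(1 − 0.76529) = 0.93917
Parallel (logic solver and pressure transmitter): 1 − (1 − 0.90393)(1 − 0.94601) = 0.99481
Series ([0.93917] and [0.99481]): 0.93917 × 0.99481 = 0.93430
Series (shutdown valve and trip amplifier): 0.87985 × 0.92914 = 0.81750
Parallel ([0.93430] and [0.81750]): 1 − (1 − 0.93430)(1 − 0.81750) = 0.988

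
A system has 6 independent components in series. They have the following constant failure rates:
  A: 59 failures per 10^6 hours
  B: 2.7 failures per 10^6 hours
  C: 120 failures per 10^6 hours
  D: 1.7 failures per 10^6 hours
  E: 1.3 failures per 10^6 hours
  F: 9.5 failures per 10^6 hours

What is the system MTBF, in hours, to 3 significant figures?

5150

Series of exponential components: λ_sys = Σ λ_i
λ_sys = 0.000059 + 0.0000027 + 0.00012 + 0.0000017 + 0.0000013 + 0.0000095 = 1.9420e-04 /h
MTBF = 1 / λ_sys = 5150 h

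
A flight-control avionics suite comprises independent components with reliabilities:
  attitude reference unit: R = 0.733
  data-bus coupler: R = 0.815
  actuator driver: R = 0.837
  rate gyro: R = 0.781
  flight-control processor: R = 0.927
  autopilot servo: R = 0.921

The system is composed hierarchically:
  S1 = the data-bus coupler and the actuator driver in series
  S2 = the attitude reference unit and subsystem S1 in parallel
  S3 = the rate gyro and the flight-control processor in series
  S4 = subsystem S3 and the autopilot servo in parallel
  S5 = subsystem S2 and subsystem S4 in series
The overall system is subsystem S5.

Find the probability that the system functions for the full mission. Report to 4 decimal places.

0.8952

Series (data-bus coupler and actuator driver): 0.815000 × 0.837000 = 0.682155
Parallel (attitude reference unit and [0.682155]): 1 − (1 − 0.733000)(1 − 0.682155) = 0.915135
Series (rate gyro and flight-control processor): 0.781000 × 0.927000 = 0.723987
Parallel ([0.723987] and autopilot servo): 1 − (1 − 0.723987)(1 − 0.921000) = 0.978195
Series ([0.915135] and [0.978195]): 0.915135 × 0.978195 = 0.8952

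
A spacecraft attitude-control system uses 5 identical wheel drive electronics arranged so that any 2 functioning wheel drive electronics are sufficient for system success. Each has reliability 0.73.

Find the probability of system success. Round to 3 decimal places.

R = Σ_{i=2}^{5} C(5,i) p^i (1−p)^{5−i} with p = 0.73
C(5,2)·0.73^2·0.27^3 = 0.10489
C(5,3)·0.73^3·0.27^2 = 0.28359
C(5,4)·0.73^4·0.27^1 = 0.38338
C(5,5)·0.73^5·0.27^0 = 0.20731
Sum = 0.979

0.979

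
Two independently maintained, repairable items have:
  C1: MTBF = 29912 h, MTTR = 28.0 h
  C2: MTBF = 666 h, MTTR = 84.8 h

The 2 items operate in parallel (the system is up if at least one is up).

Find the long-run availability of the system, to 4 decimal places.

0.9999

A(C1) = MTBF/(MTBF+MTTR) = 29912/(29912+28.0) = 0.999065
A(C2) = MTBF/(MTBF+MTTR) = 666/(666+84.8) = 0.887054
Parallel availability: 1 − (1 − 0.999065)(1 − 0.887054) = 0.9999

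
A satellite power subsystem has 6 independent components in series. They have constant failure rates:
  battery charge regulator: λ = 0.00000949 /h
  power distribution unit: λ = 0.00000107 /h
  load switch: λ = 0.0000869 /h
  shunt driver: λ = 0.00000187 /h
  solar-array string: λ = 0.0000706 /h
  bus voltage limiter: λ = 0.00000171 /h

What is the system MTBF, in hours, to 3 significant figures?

Series of exponential components: λ_sys = Σ λ_i
λ_sys = 0.00000949 + 0.00000107 + 0.0000869 + 0.00000187 + 0.0000706 + 0.00000171 = 1.7164e-04 /h
MTBF = 1 / λ_sys = 5830 h

5830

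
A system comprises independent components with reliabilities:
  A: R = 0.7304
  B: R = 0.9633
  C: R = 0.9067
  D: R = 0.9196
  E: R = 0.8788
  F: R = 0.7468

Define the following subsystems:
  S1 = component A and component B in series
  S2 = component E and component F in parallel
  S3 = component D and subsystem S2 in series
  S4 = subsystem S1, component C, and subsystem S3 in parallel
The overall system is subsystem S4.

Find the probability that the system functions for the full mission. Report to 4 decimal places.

0.9970

Series (A and B): 0.730400 × 0.963300 = 0.703594
Parallel (E and F): 1 − (1 − 0.878800)(1 − 0.746800) = 0.969312
Series (D and [0.969312]): 0.919600 × 0.969312 = 0.891379
Parallel ([0.703594], C, and [0.891379]): 1 − (1 − 0.703594)(1 − 0.906700)(1 − 0.891379) = 0.9970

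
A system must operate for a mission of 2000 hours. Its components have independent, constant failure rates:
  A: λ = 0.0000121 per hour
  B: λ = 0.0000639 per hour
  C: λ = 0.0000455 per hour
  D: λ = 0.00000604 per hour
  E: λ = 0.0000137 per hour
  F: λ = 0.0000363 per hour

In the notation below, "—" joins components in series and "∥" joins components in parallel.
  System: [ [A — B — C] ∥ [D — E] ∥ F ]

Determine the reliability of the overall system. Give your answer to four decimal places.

0.9994

R(A) = exp(−0.0000121 × 2000) = 0.976090
R(B) = exp(−0.0000639 × 2000) = 0.880029
R(C) = exp(−0.0000455 × 2000) = 0.913018
R(D) = exp(−0.00000604 × 2000) = 0.987993
R(E) = exp(−0.0000137 × 2000) = 0.972972
R(F) = exp(−0.0000363 × 2000) = 0.929973
Series (A, B, and C): 0.976090 × 0.880029 × 0.913018 = 0.784271
Series (D and E): 0.987993 × 0.972972 = 0.961290
Parallel ([0.784271], [0.961290], and F): 1 − (1 − 0.784271)(1 − 0.961290)(1 − 0.929973) = 0.9994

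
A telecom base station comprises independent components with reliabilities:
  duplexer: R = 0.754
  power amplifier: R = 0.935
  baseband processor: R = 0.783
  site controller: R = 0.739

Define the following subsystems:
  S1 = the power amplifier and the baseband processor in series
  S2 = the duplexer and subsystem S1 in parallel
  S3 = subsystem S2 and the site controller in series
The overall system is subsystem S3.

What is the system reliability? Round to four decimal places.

0.6903

Series (power amplifier and baseband processor): 0.935000 × 0.783000 = 0.732105
Parallel (duplexer and [0.732105]): 1 − (1 − 0.754000)(1 − 0.732105) = 0.934098
Series ([0.934098] and site controller): 0.934098 × 0.739000 = 0.6903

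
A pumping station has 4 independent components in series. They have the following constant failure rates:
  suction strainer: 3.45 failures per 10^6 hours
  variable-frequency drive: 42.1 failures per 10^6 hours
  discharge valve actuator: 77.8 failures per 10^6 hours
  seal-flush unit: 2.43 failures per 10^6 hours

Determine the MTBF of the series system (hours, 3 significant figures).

Series of exponential components: λ_sys = Σ λ_i
λ_sys = 0.00000345 + 0.0000421 + 0.0000778 + 0.00000243 = 1.2578e-04 /h
MTBF = 1 / λ_sys = 7950 h

7950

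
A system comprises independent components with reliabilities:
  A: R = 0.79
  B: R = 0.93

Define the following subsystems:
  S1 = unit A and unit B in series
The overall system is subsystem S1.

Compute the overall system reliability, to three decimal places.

0.735

Series (A and B): 0.79000 × 0.93000 = 0.735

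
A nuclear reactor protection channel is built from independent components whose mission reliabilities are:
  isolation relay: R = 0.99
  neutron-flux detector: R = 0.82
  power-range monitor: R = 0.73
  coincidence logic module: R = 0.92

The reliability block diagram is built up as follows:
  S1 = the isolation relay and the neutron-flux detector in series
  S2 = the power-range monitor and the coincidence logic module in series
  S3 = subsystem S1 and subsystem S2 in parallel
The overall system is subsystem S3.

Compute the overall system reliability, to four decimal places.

Series (isolation relay and neutron-flux detector): 0.990000 × 0.820000 = 0.811800
Series (power-range monitor and coincidence logic module): 0.730000 × 0.920000 = 0.671600
Parallel ([0.811800] and [0.671600]): 1 − (1 − 0.811800)(1 − 0.671600) = 0.9382

0.9382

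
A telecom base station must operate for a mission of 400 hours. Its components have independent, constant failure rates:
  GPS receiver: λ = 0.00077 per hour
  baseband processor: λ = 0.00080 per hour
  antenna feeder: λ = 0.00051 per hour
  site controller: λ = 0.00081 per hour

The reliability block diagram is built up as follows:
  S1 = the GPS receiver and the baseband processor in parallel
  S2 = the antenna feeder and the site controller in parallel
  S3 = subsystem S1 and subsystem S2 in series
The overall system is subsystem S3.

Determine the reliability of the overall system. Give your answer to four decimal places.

R(GPS receiver) = exp(−0.00077 × 400) = 0.734915
R(baseband processor) = exp(−0.00080 × 400) = 0.726149
R(antenna feeder) = exp(−0.00051 × 400) = 0.815462
R(site controller) = exp(−0.00081 × 400) = 0.723250
Parallel (GPS receiver and baseband processor): 1 − (1 − 0.734915)(1 − 0.726149) = 0.927406
Parallel (antenna feeder and site controller): 1 − (1 − 0.815462)(1 − 0.723250) = 0.948929
Series ([0.927406] and [0.948929]): 0.927406 × 0.948929 = 0.8800

0.8800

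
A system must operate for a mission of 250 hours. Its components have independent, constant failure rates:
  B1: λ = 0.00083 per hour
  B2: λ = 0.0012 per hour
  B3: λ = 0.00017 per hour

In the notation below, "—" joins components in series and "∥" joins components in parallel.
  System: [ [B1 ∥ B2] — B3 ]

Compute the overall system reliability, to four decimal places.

R(B1) = exp(−0.00083 × 250) = 0.812613
R(B2) = exp(−0.0012 × 250) = 0.740818
R(B3) = exp(−0.00017 × 250) = 0.958390
Parallel (B1 and B2): 1 − (1 − 0.812613)(1 − 0.740818) = 0.951433
Series ([0.951433] and B3): 0.951433 × 0.958390 = 0.9118

0.9118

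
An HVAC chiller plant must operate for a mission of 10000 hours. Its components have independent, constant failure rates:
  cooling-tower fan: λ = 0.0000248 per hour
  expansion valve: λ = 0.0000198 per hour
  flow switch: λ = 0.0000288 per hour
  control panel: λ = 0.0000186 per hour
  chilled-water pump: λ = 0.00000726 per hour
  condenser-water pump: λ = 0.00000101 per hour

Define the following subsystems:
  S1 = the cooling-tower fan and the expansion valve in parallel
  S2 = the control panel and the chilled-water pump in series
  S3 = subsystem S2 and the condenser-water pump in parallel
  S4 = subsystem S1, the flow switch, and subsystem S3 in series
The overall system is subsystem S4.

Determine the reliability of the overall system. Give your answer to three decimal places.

0.719

R(cooling-tower fan) = exp(−0.0000248 × 10000) = 0.78036
R(expansion valve) = exp(−0.0000198 × 10000) = 0.82037
R(flow switch) = exp(−0.0000288 × 10000) = 0.74976
R(control panel) = exp(−0.0000186 × 10000) = 0.83027
R(chilled-water pump) = exp(−0.00000726 × 10000) = 0.92997
R(condenser-water pump) = exp(−0.00000101 × 10000) = 0.98995
Parallel (cooling-tower fan and expansion valve): 1 − (1 − 0.78036)(1 − 0.82037) = 0.96055
Series (control panel and chilled-water pump): 0.83027 × 0.92997 = 0.77213
Parallel ([0.77213] and condenser-water pump): 1 − (1 − 0.77213)(1 − 0.98995) = 0.99771
Series ([0.96055], flow switch, and [0.99771]): 0.96055 × 0.74976 × 0.99771 = 0.719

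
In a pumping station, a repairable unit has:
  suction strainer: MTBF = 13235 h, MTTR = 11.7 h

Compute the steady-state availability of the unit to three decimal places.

A(suction strainer) = MTBF/(MTBF+MTTR) = 13235/(13235+11.7) = 0.999

0.999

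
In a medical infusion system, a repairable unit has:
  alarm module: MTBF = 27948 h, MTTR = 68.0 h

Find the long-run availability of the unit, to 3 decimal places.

0.998

A(alarm module) = MTBF/(MTBF+MTTR) = 27948/(27948+68.0) = 0.998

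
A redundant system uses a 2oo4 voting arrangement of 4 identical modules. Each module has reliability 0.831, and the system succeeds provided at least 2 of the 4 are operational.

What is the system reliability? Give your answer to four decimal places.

0.9831

R = Σ_{i=2}^{4} C(4,i) p^i (1−p)^{4−i} with p = 0.831
C(4,2)·0.831^2·0.169^2 = 0.118339
C(4,3)·0.831^3·0.169^1 = 0.387927
C(4,4)·0.831^4·0.169^0 = 0.476874
Sum = 0.9831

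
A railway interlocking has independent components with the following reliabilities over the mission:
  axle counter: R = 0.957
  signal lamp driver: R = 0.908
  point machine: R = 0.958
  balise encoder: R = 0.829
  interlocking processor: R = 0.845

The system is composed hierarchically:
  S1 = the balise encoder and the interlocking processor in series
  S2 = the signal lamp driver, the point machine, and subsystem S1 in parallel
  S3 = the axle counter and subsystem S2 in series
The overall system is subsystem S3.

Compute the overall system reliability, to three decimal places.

0.956

Series (balise encoder and interlocking processor): 0.82900 × 0.84500 = 0.70051
Parallel (signal lamp driver, point machine, and [0.70051]): 1 − (1 − 0.90800)(1 − 0.95800)(1 − 0.70051) = 0.99884
Series (axle counter and [0.99884]): 0.95700 × 0.99884 = 0.956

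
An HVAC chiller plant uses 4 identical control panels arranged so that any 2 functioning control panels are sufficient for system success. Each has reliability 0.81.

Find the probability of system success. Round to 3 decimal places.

R = Σ_{i=2}^{4} C(4,i) p^i (1−p)^{4−i} with p = 0.81
C(4,2)·0.81^2·0.19^2 = 0.14211
C(4,3)·0.81^3·0.19^1 = 0.40390
C(4,4)·0.81^4·0.19^0 = 0.43047
Sum = 0.976

0.976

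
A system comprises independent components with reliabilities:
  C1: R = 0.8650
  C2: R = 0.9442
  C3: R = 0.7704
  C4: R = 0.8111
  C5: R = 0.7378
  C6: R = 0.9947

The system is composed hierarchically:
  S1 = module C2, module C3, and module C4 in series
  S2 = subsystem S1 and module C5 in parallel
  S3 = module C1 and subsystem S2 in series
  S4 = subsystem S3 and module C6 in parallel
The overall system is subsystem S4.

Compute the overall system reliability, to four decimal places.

Series (C2, C3, and C4): 0.944200 × 0.770400 × 0.811100 = 0.590004
Parallel ([0.590004] and C5): 1 − (1 − 0.590004)(1 − 0.737800) = 0.892499
Series (C1 and [0.892499]): 0.865000 × 0.892499 = 0.772012
Parallel ([0.772012] and C6): 1 − (1 − 0.772012)(1 − 0.994700) = 0.9988

0.9988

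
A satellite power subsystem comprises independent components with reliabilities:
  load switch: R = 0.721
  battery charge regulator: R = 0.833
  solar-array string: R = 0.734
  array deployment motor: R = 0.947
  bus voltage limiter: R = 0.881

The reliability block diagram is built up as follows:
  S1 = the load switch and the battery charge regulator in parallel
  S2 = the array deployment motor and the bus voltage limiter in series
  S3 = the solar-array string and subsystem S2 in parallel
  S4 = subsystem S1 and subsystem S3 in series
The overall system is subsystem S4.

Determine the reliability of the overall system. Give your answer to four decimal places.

0.9114

Parallel (load switch and battery charge regulator): 1 − (1 − 0.721000)(1 − 0.833000) = 0.953407
Series (array deployment motor and bus voltage limiter): 0.947000 × 0.881000 = 0.834307
Parallel (solar-array string and [0.834307]): 1 − (1 − 0.734000)(1 − 0.834307) = 0.955926
Series ([0.953407] and [0.955926]): 0.953407 × 0.955926 = 0.9114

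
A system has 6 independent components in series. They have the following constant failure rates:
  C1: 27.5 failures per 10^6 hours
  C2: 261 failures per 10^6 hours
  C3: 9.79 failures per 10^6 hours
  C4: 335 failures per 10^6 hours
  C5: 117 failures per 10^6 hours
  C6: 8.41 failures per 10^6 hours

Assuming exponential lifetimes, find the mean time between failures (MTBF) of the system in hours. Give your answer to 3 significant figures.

Series of exponential components: λ_sys = Σ λ_i
λ_sys = 0.0000275 + 0.000261 + 0.00000979 + 0.000335 + 0.000117 + 0.00000841 = 7.5870e-04 /h
MTBF = 1 / λ_sys = 1320 h

1320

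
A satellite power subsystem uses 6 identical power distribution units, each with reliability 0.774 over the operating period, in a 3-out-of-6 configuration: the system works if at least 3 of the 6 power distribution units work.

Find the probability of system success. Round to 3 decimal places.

0.974

R = Σ_{i=3}^{6} C(6,i) p^i (1−p)^{6−i} with p = 0.774
C(6,3)·0.774^3·0.226^3 = 0.10705
C(6,4)·0.774^4·0.226^2 = 0.27496
C(6,5)·0.774^5·0.226^1 = 0.37667
C(6,6)·0.774^6·0.226^0 = 0.21500
Sum = 0.974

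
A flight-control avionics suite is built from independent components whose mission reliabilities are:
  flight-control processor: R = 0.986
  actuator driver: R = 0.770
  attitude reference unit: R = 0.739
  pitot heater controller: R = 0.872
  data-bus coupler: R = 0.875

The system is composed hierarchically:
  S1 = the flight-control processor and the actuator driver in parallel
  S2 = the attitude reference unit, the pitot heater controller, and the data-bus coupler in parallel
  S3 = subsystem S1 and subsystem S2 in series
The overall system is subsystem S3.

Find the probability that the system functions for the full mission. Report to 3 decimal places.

Parallel (flight-control processor and actuator driver): 1 − (1 − 0.98600)(1 − 0.77000) = 0.99678
Parallel (attitude reference unit, pitot heater controller, and data-bus coupler): 1 − (1 − 0.73900)(1 − 0.87200)(1 − 0.87500) = 0.99582
Series ([0.99678] and [0.99582]): 0.99678 × 0.99582 = 0.993

0.993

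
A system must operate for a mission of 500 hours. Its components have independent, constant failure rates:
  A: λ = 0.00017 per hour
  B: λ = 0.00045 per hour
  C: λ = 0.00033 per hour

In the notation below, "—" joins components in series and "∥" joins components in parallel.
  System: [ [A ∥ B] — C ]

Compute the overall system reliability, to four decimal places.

R(A) = exp(−0.00017 × 500) = 0.918512
R(B) = exp(−0.00045 × 500) = 0.798516
R(C) = exp(−0.00033 × 500) = 0.847894
Parallel (A and B): 1 − (1 − 0.918512)(1 − 0.798516) = 0.983581
Series ([0.983581] and C): 0.983581 × 0.847894 = 0.8340

0.8340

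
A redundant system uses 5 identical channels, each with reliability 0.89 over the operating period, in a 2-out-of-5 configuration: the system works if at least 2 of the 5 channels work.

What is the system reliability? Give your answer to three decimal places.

R = Σ_{i=2}^{5} C(5,i) p^i (1−p)^{5−i} with p = 0.89
C(5,2)·0.89^2·0.11^3 = 0.01054
C(5,3)·0.89^3·0.11^2 = 0.08530
C(5,4)·0.89^4·0.11^1 = 0.34508
C(5,5)·0.89^5·0.11^0 = 0.55841
Sum = 0.999

0.999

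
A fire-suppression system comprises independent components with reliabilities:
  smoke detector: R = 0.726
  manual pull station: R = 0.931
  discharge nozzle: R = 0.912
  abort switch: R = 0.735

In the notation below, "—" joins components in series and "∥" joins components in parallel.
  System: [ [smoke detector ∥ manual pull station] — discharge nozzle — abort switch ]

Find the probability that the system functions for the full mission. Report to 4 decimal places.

Parallel (smoke detector and manual pull station): 1 − (1 − 0.726000)(1 − 0.931000) = 0.981094
Series ([0.981094], discharge nozzle, and abort switch): 0.981094 × 0.912000 × 0.735000 = 0.6576

0.6576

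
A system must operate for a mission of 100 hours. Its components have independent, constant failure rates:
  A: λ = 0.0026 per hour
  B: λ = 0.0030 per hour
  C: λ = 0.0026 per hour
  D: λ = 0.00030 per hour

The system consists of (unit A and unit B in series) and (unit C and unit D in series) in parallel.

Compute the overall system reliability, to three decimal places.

R(A) = exp(−0.0026 × 100) = 0.77105
R(B) = exp(−0.0030 × 100) = 0.74082
R(C) = exp(−0.0026 × 100) = 0.77105
R(D) = exp(−0.00030 × 100) = 0.97045
Series (A and B): 0.77105 × 0.74082 = 0.57121
Series (C and D): 0.77105 × 0.97045 = 0.74827
Parallel ([0.57121] and [0.74827]): 1 − (1 − 0.57121)(1 − 0.74827) = 0.892

0.892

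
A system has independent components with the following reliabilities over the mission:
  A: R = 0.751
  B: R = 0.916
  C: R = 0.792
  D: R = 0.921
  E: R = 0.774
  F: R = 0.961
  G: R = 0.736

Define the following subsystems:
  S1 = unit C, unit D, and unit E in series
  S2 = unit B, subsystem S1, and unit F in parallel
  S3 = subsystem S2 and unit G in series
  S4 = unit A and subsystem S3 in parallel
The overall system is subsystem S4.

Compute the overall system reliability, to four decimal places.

0.9340

Series (C, D, and E): 0.792000 × 0.921000 × 0.774000 = 0.564580
Parallel (B, [0.564580], and F): 1 − (1 − 0.916000)(1 − 0.564580)(1 − 0.961000) = 0.998574
Series ([0.998574] and G): 0.998574 × 0.736000 = 0.734950
Parallel (A and [0.734950]): 1 − (1 − 0.751000)(1 − 0.734950) = 0.9340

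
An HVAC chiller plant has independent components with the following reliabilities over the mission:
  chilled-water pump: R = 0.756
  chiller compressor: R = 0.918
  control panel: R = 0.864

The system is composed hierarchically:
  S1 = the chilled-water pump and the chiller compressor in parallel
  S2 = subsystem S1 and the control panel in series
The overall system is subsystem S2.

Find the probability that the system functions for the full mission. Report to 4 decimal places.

Parallel (chilled-water pump and chiller compressor): 1 − (1 − 0.756000)(1 − 0.918000) = 0.979992
Series ([0.979992] and control panel): 0.979992 × 0.864000 = 0.8467

0.8467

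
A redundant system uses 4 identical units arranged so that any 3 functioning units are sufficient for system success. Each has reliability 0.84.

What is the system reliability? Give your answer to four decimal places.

R = Σ_{i=3}^{4} C(4,i) p^i (1−p)^{4−i} with p = 0.84
C(4,3)·0.84^3·0.16^1 = 0.379331
C(4,4)·0.84^4·0.16^0 = 0.497871
Sum = 0.8772

0.8772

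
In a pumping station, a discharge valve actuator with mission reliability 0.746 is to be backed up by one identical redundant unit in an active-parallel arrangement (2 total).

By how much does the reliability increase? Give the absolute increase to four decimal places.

0.1895

R_before = 0.746
R_after = 1 − (1 − 0.746)^2 = 0.9355
ΔR = 0.9355 − 0.746 = 0.1895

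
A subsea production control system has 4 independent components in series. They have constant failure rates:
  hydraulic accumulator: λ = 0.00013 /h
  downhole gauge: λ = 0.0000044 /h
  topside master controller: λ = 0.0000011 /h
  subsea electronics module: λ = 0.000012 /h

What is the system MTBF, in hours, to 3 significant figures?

6780

Series of exponential components: λ_sys = Σ λ_i
λ_sys = 0.00013 + 0.0000044 + 0.0000011 + 0.000012 = 1.4750e-04 /h
MTBF = 1 / λ_sys = 6780 h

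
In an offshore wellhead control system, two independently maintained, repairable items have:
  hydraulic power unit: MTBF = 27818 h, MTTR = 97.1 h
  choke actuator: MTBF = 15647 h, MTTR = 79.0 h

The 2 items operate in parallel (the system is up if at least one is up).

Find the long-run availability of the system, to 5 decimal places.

A(hydraulic power unit) = MTBF/(MTBF+MTTR) = 27818/(27818+97.1) = 0.996522
A(choke actuator) = MTBF/(MTBF+MTTR) = 15647/(15647+79.0) = 0.994976
Parallel availability: 1 − (1 − 0.996522)(1 − 0.994976) = 0.99998

0.99998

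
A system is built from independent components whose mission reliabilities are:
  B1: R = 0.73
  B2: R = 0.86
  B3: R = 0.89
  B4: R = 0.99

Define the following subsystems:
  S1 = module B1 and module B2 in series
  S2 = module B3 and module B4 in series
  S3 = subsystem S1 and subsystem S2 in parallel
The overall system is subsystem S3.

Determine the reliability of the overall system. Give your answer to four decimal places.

0.9557

Series (B1 and B2): 0.730000 × 0.860000 = 0.627800
Series (B3 and B4): 0.890000 × 0.990000 = 0.881100
Parallel ([0.627800] and [0.881100]): 1 − (1 − 0.627800)(1 − 0.881100) = 0.9557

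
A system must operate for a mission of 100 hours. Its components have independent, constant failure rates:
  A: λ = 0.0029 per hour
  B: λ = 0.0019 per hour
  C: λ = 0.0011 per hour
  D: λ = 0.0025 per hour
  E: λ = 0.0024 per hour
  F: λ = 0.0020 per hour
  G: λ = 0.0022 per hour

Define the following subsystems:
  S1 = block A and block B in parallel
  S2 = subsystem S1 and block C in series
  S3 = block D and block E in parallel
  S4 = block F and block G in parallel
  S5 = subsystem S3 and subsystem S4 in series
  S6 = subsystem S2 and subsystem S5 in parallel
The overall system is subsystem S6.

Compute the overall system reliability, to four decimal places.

0.9884

R(A) = exp(−0.0029 × 100) = 0.748264
R(B) = exp(−0.0019 × 100) = 0.826959
R(C) = exp(−0.0011 × 100) = 0.895834
R(D) = exp(−0.0025 × 100) = 0.778801
R(E) = exp(−0.0024 × 100) = 0.786628
R(F) = exp(−0.0020 × 100) = 0.818731
R(G) = exp(−0.0022 × 100) = 0.802519
Parallel (A and B): 1 − (1 − 0.748264)(1 − 0.826959) = 0.956439
Series ([0.956439] and C): 0.956439 × 0.895834 = 0.856811
Parallel (D and E): 1 − (1 − 0.778801)(1 − 0.786628) = 0.952802
Parallel (F and G): 1 − (1 − 0.818731)(1 − 0.802519) = 0.964203
Series ([0.952802] and [0.964203]): 0.952802 × 0.964203 = 0.918695
Parallel ([0.856811] and [0.918695]): 1 − (1 − 0.856811)(1 − 0.918695) = 0.9884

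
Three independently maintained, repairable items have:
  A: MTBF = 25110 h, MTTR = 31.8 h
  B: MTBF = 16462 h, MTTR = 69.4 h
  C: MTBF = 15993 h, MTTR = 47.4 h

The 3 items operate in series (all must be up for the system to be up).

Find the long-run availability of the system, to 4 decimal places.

A(A) = MTBF/(MTBF+MTTR) = 25110/(25110+31.8) = 0.998735
A(B) = MTBF/(MTBF+MTTR) = 16462/(16462+69.4) = 0.995802
A(C) = MTBF/(MTBF+MTTR) = 15993/(15993+47.4) = 0.997045
Series availability: 0.998735 × 0.995802 × 0.997045 = 0.9916

0.9916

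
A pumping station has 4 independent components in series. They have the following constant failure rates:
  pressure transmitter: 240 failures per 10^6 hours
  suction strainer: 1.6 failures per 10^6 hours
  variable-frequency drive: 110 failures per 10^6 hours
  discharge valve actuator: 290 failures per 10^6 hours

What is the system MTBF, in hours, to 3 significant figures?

Series of exponential components: λ_sys = Σ λ_i
λ_sys = 0.00024 + 0.0000016 + 0.00011 + 0.00029 = 6.4160e-04 /h
MTBF = 1 / λ_sys = 1560 h

1560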